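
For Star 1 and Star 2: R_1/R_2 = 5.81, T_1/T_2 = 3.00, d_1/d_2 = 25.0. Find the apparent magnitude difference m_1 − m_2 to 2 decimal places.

L_1/L_2 = (5.81)²(3.00)⁴ = 2734.
F_1/F_2 = (L_1/L_2)/(d_1/d_2)² = 2734/625.0 = 4.375.
m_1 − m_2 = −2.5 log₁₀(4.375) = -1.60.

-1.60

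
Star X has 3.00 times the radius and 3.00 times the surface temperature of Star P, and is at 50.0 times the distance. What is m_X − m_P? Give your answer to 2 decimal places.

L_X/L_P = (3.00)²(3.00)⁴ = 729.0.
F_X/F_P = (L_X/L_P)/(d_X/d_P)² = 729.0/2500 = 0.2916.
m_X − m_P = −2.5 log₁₀(0.2916) = 1.34.

1.34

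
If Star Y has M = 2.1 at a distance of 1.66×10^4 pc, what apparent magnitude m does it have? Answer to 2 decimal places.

18.20

m = M + 5 log₁₀(d/10 pc) = 2.1 + 5 log₁₀(1.66×10^4/10)
  = 2.1 + 5 × 3.220 = 2.1 + 16.10 = 18.20.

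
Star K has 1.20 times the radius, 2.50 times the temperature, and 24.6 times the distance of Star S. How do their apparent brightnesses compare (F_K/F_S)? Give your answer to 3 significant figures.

L_K/L_S = (R_K/R_S)²(T_K/T_S)⁴ = (1.20)² × (2.50)⁴ = 56.25.
F_K/F_S = (L_K/L_S)/(d_K/d_S)² = 56.25 / (24.6)² = 0.09295.

0.0930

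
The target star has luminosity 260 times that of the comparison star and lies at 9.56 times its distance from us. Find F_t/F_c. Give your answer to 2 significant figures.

2.8

F = L/(4πd²), so F_t/F_c = (L_t/L_c) / (d_t/d_c)²
= 260 / (9.56)² = 260 / 91.39 = 2.845.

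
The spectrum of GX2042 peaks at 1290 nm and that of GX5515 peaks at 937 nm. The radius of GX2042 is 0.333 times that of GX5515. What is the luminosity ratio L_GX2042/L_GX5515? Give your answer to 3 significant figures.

Wien's law gives T ∝ 1/λ_max, so T_GX2042/T_GX5515 = λ_GX5515/λ_GX2042 = 937/1290 = 0.7264.
Then L ∝ R²T⁴ gives L_GX2042/L_GX5515 = (0.333)² × (0.7264)⁴ = 0.1109 × 0.2784 = 0.03087.

0.0309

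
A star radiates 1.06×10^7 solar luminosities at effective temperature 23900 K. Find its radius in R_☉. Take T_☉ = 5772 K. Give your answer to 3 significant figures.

R/R_☉ = √(L/L_☉) / (T/T_☉)² = √(1.06×10^7) / (4.141)²
       = 3256 / 17.15 = 189.9.

190 R_☉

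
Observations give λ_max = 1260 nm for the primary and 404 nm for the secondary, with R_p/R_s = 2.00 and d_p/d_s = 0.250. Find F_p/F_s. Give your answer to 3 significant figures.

0.676

Wien's law: T_p/T_s = λ_s/λ_p = 404/1260 = 0.3206.
L_p/L_s = (R_p/R_s)²(T_p/T_s)⁴ = (2.00)²(0.3206)⁴ = 0.04228.
F_p/F_s = (L_p/L_s)/(d_p/d_s)² = 0.04228/(0.250)² = 0.6764.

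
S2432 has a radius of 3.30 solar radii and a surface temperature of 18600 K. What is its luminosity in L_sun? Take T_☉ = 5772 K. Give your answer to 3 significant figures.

1.17×10^3 L_sun

L/L_☉ = (R/R_☉)² (T/T_☉)⁴ = (3.30)² × (18600/5772)⁴
       = 10.89 × (3.222)⁴ = 10.89 × 107.8 = 1174.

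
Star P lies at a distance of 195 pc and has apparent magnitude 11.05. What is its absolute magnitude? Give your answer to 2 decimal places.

M = m − 5 log₁₀(d/10 pc) = 11.05 − 5 log₁₀(195/10)
  = 11.05 − 5 × 1.290 = 11.05 − 6.45 = 4.60.

4.60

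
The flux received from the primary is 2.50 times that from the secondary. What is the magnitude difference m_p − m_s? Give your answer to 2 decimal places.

m_p − m_s = −2.5 log₁₀(F_p/F_s) = −2.5 log₁₀(2.50) = −2.5 × (0.398) = -0.995.

-0.99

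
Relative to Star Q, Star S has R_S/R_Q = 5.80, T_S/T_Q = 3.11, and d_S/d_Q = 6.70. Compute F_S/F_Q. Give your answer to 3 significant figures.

L_S/L_Q = (R_S/R_Q)²(T_S/T_Q)⁴ = (5.80)² × (3.11)⁴ = 3147.
F_S/F_Q = (L_S/L_Q)/(d_S/d_Q)² = 3147 / (6.70)² = 70.10.

70.1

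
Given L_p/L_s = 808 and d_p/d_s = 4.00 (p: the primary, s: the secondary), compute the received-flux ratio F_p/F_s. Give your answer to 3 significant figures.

50.5

F = L/(4πd²), so F_p/F_s = (L_p/L_s) / (d_p/d_s)²
= 808 / (4.00)² = 808 / 16.00 = 50.50.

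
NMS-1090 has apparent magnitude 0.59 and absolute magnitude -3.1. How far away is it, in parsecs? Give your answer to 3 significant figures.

m − M = 5 log₁₀(d/10 pc)
0.59 − (-3.1) = 3.69 = 5 log₁₀(d/10)
d = 10 × 10^(3.69/5) = 10 × 10^0.738 = 54.70 pc.

54.7 pc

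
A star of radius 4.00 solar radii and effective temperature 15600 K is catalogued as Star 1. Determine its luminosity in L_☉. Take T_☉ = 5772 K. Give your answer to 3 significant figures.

854 L_☉

L/L_☉ = (R/R_☉)² (T/T_☉)⁴ = (4.00)² × (15600/5772)⁴
       = 16.00 × (2.703)⁴ = 16.00 × 53.36 = 853.7.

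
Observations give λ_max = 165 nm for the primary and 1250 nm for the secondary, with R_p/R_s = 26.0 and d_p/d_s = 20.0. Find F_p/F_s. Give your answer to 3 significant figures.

5.57×10^3

Wien's law: T_p/T_s = λ_s/λ_p = 1250/165 = 7.576.
L_p/L_s = (R_p/R_s)²(T_p/T_s)⁴ = (26.0)²(7.576)⁴ = 2.227×10^6.
F_p/F_s = (L_p/L_s)/(d_p/d_s)² = 2.227×10^6/(20.0)² = 5567.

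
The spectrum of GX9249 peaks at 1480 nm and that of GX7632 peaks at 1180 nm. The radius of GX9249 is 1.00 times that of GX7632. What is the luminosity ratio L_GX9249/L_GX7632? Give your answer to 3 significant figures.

0.404

Wien's law gives T ∝ 1/λ_max, so T_GX9249/T_GX7632 = λ_GX7632/λ_GX9249 = 1180/1480 = 0.7973.
Then L ∝ R²T⁴ gives L_GX9249/L_GX7632 = (1.00)² × (0.7973)⁴ = 1.000 × 0.4041 = 0.4041.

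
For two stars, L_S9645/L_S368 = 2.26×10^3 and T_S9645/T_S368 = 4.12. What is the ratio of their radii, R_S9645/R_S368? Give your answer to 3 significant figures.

L ∝ R²T⁴ gives R ∝ √L / T², so
R_S9645/R_S368 = √(2.26×10^3) / (4.12)² = 47.54 / 16.97 = 2.801.

2.80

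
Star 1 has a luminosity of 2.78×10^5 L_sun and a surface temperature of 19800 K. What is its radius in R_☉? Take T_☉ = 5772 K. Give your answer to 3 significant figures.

R/R_☉ = √(L/L_☉) / (T/T_☉)² = √(2.78×10^5) / (3.430)²
       = 527.3 / 11.77 = 44.81.

44.8 R_☉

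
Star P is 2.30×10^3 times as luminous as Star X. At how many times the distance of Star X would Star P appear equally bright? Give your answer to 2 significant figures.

Equal flux requires L_P/d_P² = L_X/d_X², so d_P/d_X = √(L_P/L_X)
= √(2.30×10^3) = 47.96.

48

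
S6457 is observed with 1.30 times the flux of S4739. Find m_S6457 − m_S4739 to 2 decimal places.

m_S6457 − m_S4739 = −2.5 log₁₀(F_S6457/F_S4739) = −2.5 log₁₀(1.30) = −2.5 × (0.114) = -0.285.

-0.28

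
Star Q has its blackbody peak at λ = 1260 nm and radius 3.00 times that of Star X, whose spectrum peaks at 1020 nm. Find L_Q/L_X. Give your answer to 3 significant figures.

3.87

Wien's law gives T ∝ 1/λ_max, so T_Q/T_X = λ_X/λ_Q = 1020/1260 = 0.8095.
Then L ∝ R²T⁴ gives L_Q/L_X = (3.00)² × (0.8095)⁴ = 9.000 × 0.4295 = 3.865.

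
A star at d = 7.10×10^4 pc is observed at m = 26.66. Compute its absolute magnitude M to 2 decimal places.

M = m − 5 log₁₀(d/10 pc) = 26.66 − 5 log₁₀(7.10×10^4/10)
  = 26.66 − 5 × 3.851 = 26.66 − 19.26 = 7.40.

7.40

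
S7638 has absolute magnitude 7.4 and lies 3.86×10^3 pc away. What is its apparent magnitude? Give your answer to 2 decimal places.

m = M + 5 log₁₀(d/10 pc) = 7.4 + 5 log₁₀(3.86×10^3/10)
  = 7.4 + 5 × 2.587 = 7.4 + 12.93 = 20.33.

20.33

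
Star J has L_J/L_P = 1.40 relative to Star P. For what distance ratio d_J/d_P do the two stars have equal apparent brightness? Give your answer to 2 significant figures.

1.2

Equal flux requires L_J/d_J² = L_P/d_P², so d_J/d_P = √(L_J/L_P)
= √(1.40) = 1.183.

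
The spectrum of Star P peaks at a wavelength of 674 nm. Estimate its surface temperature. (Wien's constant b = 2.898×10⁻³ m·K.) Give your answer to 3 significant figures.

T = b/λ_max = 2.898×10⁻³ / (674×10⁻⁹) = 4300 K.

4.30×10^3 K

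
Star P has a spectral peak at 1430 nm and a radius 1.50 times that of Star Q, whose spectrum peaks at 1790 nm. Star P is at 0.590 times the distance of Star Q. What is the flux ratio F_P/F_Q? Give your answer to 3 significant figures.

Wien's law: T_P/T_Q = λ_Q/λ_P = 1790/1430 = 1.252.
L_P/L_Q = (R_P/R_Q)²(T_P/T_Q)⁴ = (1.50)²(1.252)⁴ = 5.524.
F_P/F_Q = (L_P/L_Q)/(d_P/d_Q)² = 5.524/(0.590)² = 15.87.

15.9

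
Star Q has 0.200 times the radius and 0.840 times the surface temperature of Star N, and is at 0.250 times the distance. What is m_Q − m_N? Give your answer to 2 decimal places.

1.24

L_Q/L_N = (0.200)²(0.840)⁴ = 0.01991.
F_Q/F_N = (L_Q/L_N)/(d_Q/d_N)² = 0.01991/0.06250 = 0.3186.
m_Q − m_N = −2.5 log₁₀(0.3186) = 1.24.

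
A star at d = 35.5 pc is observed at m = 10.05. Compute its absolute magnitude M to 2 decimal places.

M = m − 5 log₁₀(d/10 pc) = 10.05 − 5 log₁₀(35.5/10)
  = 10.05 − 5 × 0.550 = 10.05 − 2.75 = 7.30.

7.30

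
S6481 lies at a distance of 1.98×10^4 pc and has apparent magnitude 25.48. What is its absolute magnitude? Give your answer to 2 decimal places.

M = m − 5 log₁₀(d/10 pc) = 25.48 − 5 log₁₀(1.98×10^4/10)
  = 25.48 − 5 × 3.297 = 25.48 − 16.48 = 9.00.

9.00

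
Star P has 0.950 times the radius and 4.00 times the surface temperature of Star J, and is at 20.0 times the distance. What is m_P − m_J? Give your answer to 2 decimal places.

0.60

L_P/L_J = (0.950)²(4.00)⁴ = 231.0.
F_P/F_J = (L_P/L_J)/(d_P/d_J)² = 231.0/400.0 = 0.5776.
m_P − m_J = −2.5 log₁₀(0.5776) = 0.60.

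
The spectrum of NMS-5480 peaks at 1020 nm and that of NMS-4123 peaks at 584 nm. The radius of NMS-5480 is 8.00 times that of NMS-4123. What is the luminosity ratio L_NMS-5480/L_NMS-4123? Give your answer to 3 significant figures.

Wien's law gives T ∝ 1/λ_max, so T_NMS-5480/T_NMS-4123 = λ_NMS-4123/λ_NMS-5480 = 584/1020 = 0.5725.
Then L ∝ R²T⁴ gives L_NMS-5480/L_NMS-4123 = (8.00)² × (0.5725)⁴ = 64.00 × 0.1075 = 6.878.

6.88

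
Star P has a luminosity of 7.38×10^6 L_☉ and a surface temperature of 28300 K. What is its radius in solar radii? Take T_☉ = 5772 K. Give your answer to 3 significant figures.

113 solar radii

R/R_☉ = √(L/L_☉) / (T/T_☉)² = √(7.38×10^6) / (4.903)²
       = 2717 / 24.04 = 113.0.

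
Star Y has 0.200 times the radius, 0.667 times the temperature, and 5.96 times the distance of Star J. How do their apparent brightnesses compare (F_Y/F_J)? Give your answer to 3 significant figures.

L_Y/L_J = (R_Y/R_J)²(T_Y/T_J)⁴ = (0.200)² × (0.667)⁴ = 0.007917.
F_Y/F_J = (L_Y/L_J)/(d_Y/d_J)² = 0.007917 / (5.96)² = 2.229×10^-4.

2.23×10^-4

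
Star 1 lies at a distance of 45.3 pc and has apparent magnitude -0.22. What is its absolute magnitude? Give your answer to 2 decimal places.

M = m − 5 log₁₀(d/10 pc) = -0.22 − 5 log₁₀(45.3/10)
  = -0.22 − 5 × 0.656 = -0.22 − 3.28 = -3.50.

-3.50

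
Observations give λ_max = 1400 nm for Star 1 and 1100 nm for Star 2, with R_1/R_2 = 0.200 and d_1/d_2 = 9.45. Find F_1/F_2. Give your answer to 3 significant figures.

Wien's law: T_1/T_2 = λ_2/λ_1 = 1100/1400 = 0.7857.
L_1/L_2 = (R_1/R_2)²(T_1/T_2)⁴ = (0.200)²(0.7857)⁴ = 0.01524.
F_1/F_2 = (L_1/L_2)/(d_1/d_2)² = 0.01524/(9.45)² = 1.707×10^-4.

1.71×10^-4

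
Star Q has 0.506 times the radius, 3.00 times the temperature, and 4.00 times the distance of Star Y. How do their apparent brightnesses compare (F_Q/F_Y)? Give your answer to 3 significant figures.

1.30

L_Q/L_Y = (R_Q/R_Y)²(T_Q/T_Y)⁴ = (0.506)² × (3.00)⁴ = 20.74.
F_Q/F_Y = (L_Q/L_Y)/(d_Q/d_Y)² = 20.74 / (4.00)² = 1.296.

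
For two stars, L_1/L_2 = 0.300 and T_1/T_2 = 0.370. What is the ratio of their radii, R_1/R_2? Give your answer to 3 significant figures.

4.00

L ∝ R²T⁴ gives R ∝ √L / T², so
R_1/R_2 = √(0.300) / (0.370)² = 0.5477 / 0.1369 = 4.001.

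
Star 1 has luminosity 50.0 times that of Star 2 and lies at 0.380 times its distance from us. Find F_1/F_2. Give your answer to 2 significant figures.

3.5×10^2

F = L/(4πd²), so F_1/F_2 = (L_1/L_2) / (d_1/d_2)²
= 50.0 / (0.380)² = 50.0 / 0.1444 = 346.3.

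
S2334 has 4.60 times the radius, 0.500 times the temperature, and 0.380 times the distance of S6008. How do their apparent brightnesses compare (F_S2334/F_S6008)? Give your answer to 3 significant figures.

9.16

L_S2334/L_S6008 = (R_S2334/R_S6008)²(T_S2334/T_S6008)⁴ = (4.60)² × (0.500)⁴ = 1.322.
F_S2334/F_S6008 = (L_S2334/L_S6008)/(d_S2334/d_S6008)² = 1.322 / (0.380)² = 9.159.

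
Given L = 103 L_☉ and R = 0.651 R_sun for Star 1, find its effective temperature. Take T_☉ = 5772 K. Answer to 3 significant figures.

2.28×10^4 K

T/T_☉ = (L/L_☉)^(1/4) / (R/R_☉)^(1/2)
T = 5772 × (103)^(1/4) / √(0.651) = 5772 × 3.186 / 0.8068 = 2.279×10^4 K.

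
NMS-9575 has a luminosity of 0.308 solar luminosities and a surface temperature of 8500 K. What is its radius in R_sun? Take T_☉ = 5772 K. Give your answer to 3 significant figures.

0.256 R_sun

R/R_☉ = √(L/L_☉) / (T/T_☉)² = √(0.308) / (1.473)²
       = 0.5550 / 2.169 = 0.2559.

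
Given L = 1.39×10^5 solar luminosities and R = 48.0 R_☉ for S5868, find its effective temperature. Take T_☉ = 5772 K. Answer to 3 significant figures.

1.61×10^4 K

T/T_☉ = (L/L_☉)^(1/4) / (R/R_☉)^(1/2)
T = 5772 × (1.39×10^5)^(1/4) / √(48.0) = 5772 × 19.31 / 6.928 = 1.609×10^4 K.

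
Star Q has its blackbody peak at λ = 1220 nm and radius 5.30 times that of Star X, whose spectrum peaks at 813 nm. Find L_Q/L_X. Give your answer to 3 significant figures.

5.54

Wien's law gives T ∝ 1/λ_max, so T_Q/T_X = λ_X/λ_Q = 813/1220 = 0.6664.
Then L ∝ R²T⁴ gives L_Q/L_X = (5.30)² × (0.6664)⁴ = 28.09 × 0.1972 = 5.540.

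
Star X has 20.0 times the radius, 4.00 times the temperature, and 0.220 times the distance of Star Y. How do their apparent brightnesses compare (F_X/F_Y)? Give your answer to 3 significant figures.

2.12×10^6

L_X/L_Y = (R_X/R_Y)²(T_X/T_Y)⁴ = (20.0)² × (4.00)⁴ = 1.024×10^5.
F_X/F_Y = (L_X/L_Y)/(d_X/d_Y)² = 1.024×10^5 / (0.220)² = 2.116×10^6.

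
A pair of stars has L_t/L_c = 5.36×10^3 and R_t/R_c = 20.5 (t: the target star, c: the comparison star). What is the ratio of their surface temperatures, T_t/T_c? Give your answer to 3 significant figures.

L ∝ R²T⁴ gives T ∝ (L/R²)^(1/4), so
T_t/T_c = (5.36×10^3 / 20.5²)^(1/4) = (12.75)^(1/4) = 1.890.

1.89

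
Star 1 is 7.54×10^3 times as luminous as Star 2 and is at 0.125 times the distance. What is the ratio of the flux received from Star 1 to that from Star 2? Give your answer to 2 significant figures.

4.8×10^5

F = L/(4πd²), so F_1/F_2 = (L_1/L_2) / (d_1/d_2)²
= 7.54×10^3 / (0.125)² = 7.54×10^3 / 0.01562 = 4.826×10^5.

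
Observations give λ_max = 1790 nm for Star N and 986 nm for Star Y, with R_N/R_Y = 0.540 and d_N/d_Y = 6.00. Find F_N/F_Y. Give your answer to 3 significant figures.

7.46×10^-4

Wien's law: T_N/T_Y = λ_Y/λ_N = 986/1790 = 0.5508.
L_N/L_Y = (R_N/R_Y)²(T_N/T_Y)⁴ = (0.540)²(0.5508)⁴ = 0.02685.
F_N/F_Y = (L_N/L_Y)/(d_N/d_Y)² = 0.02685/(6.00)² = 7.457×10^-4.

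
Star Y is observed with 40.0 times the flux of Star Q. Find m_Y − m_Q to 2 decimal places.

-4.01

m_Y − m_Q = −2.5 log₁₀(F_Y/F_Q) = −2.5 log₁₀(40.0) = −2.5 × (1.602) = -4.005.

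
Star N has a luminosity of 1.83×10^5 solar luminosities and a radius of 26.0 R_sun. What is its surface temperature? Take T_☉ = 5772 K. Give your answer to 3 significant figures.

2.34×10^4 K

T/T_☉ = (L/L_☉)^(1/4) / (R/R_☉)^(1/2)
T = 5772 × (1.83×10^5)^(1/4) / √(26.0) = 5772 × 20.68 / 5.099 = 2.341×10^4 K.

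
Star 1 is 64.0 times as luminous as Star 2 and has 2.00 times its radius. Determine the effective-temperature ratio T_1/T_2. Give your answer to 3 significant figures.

2.00

L ∝ R²T⁴ gives T ∝ (L/R²)^(1/4), so
T_1/T_2 = (64.0 / 2.00²)^(1/4) = (16.00)^(1/4) = 2.000.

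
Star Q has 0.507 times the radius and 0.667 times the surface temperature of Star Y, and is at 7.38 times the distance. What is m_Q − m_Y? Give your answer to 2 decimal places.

7.57

L_Q/L_Y = (0.507)²(0.667)⁴ = 0.05088.
F_Q/F_Y = (L_Q/L_Y)/(d_Q/d_Y)² = 0.05088/54.46 = 9.341×10^-4.
m_Q − m_Y = −2.5 log₁₀(9.341×10^-4) = 7.57.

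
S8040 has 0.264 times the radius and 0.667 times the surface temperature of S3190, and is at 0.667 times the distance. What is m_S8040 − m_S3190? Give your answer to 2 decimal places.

L_S8040/L_S3190 = (0.264)²(0.667)⁴ = 0.01379.
F_S8040/F_S3190 = (L_S8040/L_S3190)/(d_S8040/d_S3190)² = 0.01379/0.4449 = 0.03101.
m_S8040 − m_S3190 = −2.5 log₁₀(0.03101) = 3.77.

3.77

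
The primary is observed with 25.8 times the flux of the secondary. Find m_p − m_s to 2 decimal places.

m_p − m_s = −2.5 log₁₀(F_p/F_s) = −2.5 log₁₀(25.8) = −2.5 × (1.412) = -3.529.

-3.53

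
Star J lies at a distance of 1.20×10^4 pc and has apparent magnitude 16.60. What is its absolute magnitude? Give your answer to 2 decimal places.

M = m − 5 log₁₀(d/10 pc) = 16.60 − 5 log₁₀(1.20×10^4/10)
  = 16.60 − 5 × 3.079 = 16.60 − 15.40 = 1.20.

1.20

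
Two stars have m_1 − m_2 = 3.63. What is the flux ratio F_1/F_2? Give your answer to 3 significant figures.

F_1/F_2 = 10^(−(m_1 − m_2)/2.5) = 10^(-3.63/2.5) = 10^-1.452 = 0.03532.

0.0353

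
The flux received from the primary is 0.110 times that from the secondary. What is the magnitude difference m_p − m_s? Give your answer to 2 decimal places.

m_p − m_s = −2.5 log₁₀(F_p/F_s) = −2.5 log₁₀(0.110) = −2.5 × (-0.959) = 2.397.

2.40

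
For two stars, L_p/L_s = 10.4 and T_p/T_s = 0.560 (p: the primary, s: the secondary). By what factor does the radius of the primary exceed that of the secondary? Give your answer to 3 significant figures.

L ∝ R²T⁴ gives R ∝ √L / T², so
R_p/R_s = √(10.4) / (0.560)² = 3.225 / 0.3136 = 10.28.

10.3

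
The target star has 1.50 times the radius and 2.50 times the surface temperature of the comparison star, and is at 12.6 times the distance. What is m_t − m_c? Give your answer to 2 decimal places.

0.64

L_t/L_c = (1.50)²(2.50)⁴ = 87.89.
F_t/F_c = (L_t/L_c)/(d_t/d_c)² = 87.89/158.8 = 0.5536.
m_t − m_c = −2.5 log₁₀(0.5536) = 0.64.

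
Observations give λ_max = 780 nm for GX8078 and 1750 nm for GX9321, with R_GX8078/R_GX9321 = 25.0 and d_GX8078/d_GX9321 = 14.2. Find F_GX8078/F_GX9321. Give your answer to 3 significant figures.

78.5

Wien's law: T_GX8078/T_GX9321 = λ_GX9321/λ_GX8078 = 1750/780 = 2.244.
L_GX8078/L_GX9321 = (R_GX8078/R_GX9321)²(T_GX8078/T_GX9321)⁴ = (25.0)²(2.244)⁴ = 1.584×10^4.
F_GX8078/F_GX9321 = (L_GX8078/L_GX9321)/(d_GX8078/d_GX9321)² = 1.584×10^4/(14.2)² = 78.54.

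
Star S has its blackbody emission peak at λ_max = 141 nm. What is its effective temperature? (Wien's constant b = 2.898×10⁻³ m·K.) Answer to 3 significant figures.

2.06×10^4 K

T = b/λ_max = 2.898×10⁻³ / (141×10⁻⁹) = 2.055×10^4 K.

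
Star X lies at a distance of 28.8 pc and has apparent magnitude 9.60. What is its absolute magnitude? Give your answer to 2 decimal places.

7.30

M = m − 5 log₁₀(d/10 pc) = 9.60 − 5 log₁₀(28.8/10)
  = 9.60 − 5 × 0.459 = 9.60 − 2.30 = 7.30.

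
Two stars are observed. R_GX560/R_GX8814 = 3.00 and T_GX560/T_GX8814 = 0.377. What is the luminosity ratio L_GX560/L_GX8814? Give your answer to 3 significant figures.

From the Stefan–Boltzmann law, L ∝ R²T⁴, so
L_GX560/L_GX8814 = (R_GX560/R_GX8814)² (T_GX560/T_GX8814)⁴ = (3.00)² × (0.377)⁴ = 9.000 × 0.02020 = 0.1818.

0.182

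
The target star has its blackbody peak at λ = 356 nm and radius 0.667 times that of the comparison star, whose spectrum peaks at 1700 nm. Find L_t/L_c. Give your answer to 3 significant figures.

Wien's law gives T ∝ 1/λ_max, so T_t/T_c = λ_c/λ_t = 1700/356 = 4.775.
Then L ∝ R²T⁴ gives L_t/L_c = (0.667)² × (4.775)⁴ = 0.4449 × 520.0 = 231.3.

231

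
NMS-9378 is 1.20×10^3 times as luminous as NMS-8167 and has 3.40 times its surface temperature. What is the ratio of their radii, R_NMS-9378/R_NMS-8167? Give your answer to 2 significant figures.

3.0

L ∝ R²T⁴ gives R ∝ √L / T², so
R_NMS-9378/R_NMS-8167 = √(1.20×10^3) / (3.40)² = 34.64 / 11.56 = 2.997.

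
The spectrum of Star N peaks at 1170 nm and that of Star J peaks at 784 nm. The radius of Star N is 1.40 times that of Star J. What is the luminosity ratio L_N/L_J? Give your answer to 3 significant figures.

Wien's law gives T ∝ 1/λ_max, so T_N/T_J = λ_J/λ_N = 784/1170 = 0.6701.
Then L ∝ R²T⁴ gives L_N/L_J = (1.40)² × (0.6701)⁴ = 1.960 × 0.2016 = 0.3952.

0.395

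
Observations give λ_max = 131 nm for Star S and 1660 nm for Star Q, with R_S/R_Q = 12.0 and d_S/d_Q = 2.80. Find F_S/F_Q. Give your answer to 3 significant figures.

4.74×10^5

Wien's law: T_S/T_Q = λ_Q/λ_S = 1660/131 = 12.67.
L_S/L_Q = (R_S/R_Q)²(T_S/T_Q)⁴ = (12.0)²(12.67)⁴ = 3.713×10^6.
F_S/F_Q = (L_S/L_Q)/(d_S/d_Q)² = 3.713×10^6/(2.80)² = 4.736×10^5.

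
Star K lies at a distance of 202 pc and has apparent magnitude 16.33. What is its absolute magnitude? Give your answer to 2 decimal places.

M = m − 5 log₁₀(d/10 pc) = 16.33 − 5 log₁₀(202/10)
  = 16.33 − 5 × 1.305 = 16.33 − 6.53 = 9.80.

9.80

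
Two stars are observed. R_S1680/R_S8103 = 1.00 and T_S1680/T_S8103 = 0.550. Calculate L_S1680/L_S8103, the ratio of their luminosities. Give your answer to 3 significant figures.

0.0915

From the Stefan–Boltzmann law, L ∝ R²T⁴, so
L_S1680/L_S8103 = (R_S1680/R_S8103)² (T_S1680/T_S8103)⁴ = (1.00)² × (0.550)⁴ = 1.000 × 0.09151 = 0.09151.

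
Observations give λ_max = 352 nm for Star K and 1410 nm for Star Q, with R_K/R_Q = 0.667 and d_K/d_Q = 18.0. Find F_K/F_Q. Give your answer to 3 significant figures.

0.354

Wien's law: T_K/T_Q = λ_Q/λ_K = 1410/352 = 4.006.
L_K/L_Q = (R_K/R_Q)²(T_K/T_Q)⁴ = (0.667)²(4.006)⁴ = 114.5.
F_K/F_Q = (L_K/L_Q)/(d_K/d_Q)² = 114.5/(18.0)² = 0.3535.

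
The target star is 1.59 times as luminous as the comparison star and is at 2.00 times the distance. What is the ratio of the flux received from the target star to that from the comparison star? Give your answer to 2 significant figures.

F = L/(4πd²), so F_t/F_c = (L_t/L_c) / (d_t/d_c)²
= 1.59 / (2.00)² = 1.59 / 4.000 = 0.3975.

0.40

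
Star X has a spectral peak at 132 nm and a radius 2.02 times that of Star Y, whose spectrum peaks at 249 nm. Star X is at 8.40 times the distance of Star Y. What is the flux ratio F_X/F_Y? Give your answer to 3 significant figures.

0.732

Wien's law: T_X/T_Y = λ_Y/λ_X = 249/132 = 1.886.
L_X/L_Y = (R_X/R_Y)²(T_X/T_Y)⁴ = (2.02)²(1.886)⁴ = 51.67.
F_X/F_Y = (L_X/L_Y)/(d_X/d_Y)² = 51.67/(8.40)² = 0.7322.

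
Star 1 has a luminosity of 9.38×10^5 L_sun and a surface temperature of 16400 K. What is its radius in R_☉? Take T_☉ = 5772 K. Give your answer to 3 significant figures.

120 R_☉

R/R_☉ = √(L/L_☉) / (T/T_☉)² = √(9.38×10^5) / (2.841)²
       = 968.5 / 8.073 = 120.0.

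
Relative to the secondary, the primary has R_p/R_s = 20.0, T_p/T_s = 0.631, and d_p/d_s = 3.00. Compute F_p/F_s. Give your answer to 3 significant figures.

L_p/L_s = (R_p/R_s)²(T_p/T_s)⁴ = (20.0)² × (0.631)⁴ = 63.41.
F_p/F_s = (L_p/L_s)/(d_p/d_s)² = 63.41 / (3.00)² = 7.046.

7.05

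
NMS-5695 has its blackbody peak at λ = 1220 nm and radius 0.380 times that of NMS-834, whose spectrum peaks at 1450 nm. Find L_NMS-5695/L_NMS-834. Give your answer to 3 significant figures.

Wien's law gives T ∝ 1/λ_max, so T_NMS-5695/T_NMS-834 = λ_NMS-834/λ_NMS-5695 = 1450/1220 = 1.189.
Then L ∝ R²T⁴ gives L_NMS-5695/L_NMS-834 = (0.380)² × (1.189)⁴ = 0.1444 × 1.995 = 0.2881.

0.288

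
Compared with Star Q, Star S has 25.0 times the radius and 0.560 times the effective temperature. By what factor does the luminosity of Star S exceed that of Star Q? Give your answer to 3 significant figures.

61.5

From the Stefan–Boltzmann law, L ∝ R²T⁴, so
L_S/L_Q = (R_S/R_Q)² (T_S/T_Q)⁴ = (25.0)² × (0.560)⁴ = 625.0 × 0.09834 = 61.47.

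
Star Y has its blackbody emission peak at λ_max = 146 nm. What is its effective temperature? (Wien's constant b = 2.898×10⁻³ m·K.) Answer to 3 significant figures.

1.98×10^4 K

T = b/λ_max = 2.898×10⁻³ / (146×10⁻⁹) = 1.985×10^4 K.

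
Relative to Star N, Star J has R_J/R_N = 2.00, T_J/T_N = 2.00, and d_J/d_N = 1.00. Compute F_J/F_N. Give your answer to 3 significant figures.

64.0

L_J/L_N = (R_J/R_N)²(T_J/T_N)⁴ = (2.00)² × (2.00)⁴ = 64.00.
F_J/F_N = (L_J/L_N)/(d_J/d_N)² = 64.00 / (1.00)² = 64.00.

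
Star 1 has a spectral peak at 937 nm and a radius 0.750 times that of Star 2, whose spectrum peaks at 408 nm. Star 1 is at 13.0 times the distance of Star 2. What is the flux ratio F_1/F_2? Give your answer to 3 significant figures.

Wien's law: T_1/T_2 = λ_2/λ_1 = 408/937 = 0.4354.
L_1/L_2 = (R_1/R_2)²(T_1/T_2)⁴ = (0.750)²(0.4354)⁴ = 0.02022.
F_1/F_2 = (L_1/L_2)/(d_1/d_2)² = 0.02022/(13.0)² = 1.197×10^-4.

1.20×10^-4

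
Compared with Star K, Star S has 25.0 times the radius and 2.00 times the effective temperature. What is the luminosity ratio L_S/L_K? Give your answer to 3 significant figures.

From the Stefan–Boltzmann law, L ∝ R²T⁴, so
L_S/L_K = (R_S/R_K)² (T_S/T_K)⁴ = (25.0)² × (2.00)⁴ = 625.0 × 16.00 = 1.000×10^4.

1.00×10^4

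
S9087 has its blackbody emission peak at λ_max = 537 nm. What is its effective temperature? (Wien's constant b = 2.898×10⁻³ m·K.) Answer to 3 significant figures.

5.40×10^3 K

T = b/λ_max = 2.898×10⁻³ / (537×10⁻⁹) = 5397 K.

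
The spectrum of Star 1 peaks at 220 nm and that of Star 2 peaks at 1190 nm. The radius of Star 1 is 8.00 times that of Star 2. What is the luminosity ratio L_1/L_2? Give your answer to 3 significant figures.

Wien's law gives T ∝ 1/λ_max, so T_1/T_2 = λ_2/λ_1 = 1190/220 = 5.409.
Then L ∝ R²T⁴ gives L_1/L_2 = (8.00)² × (5.409)⁴ = 64.00 × 856.0 = 5.479×10^4.

5.48×10^4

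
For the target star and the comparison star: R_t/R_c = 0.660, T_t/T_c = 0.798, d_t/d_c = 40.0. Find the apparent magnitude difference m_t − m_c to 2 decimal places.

9.89

L_t/L_c = (0.660)²(0.798)⁴ = 0.1766.
F_t/F_c = (L_t/L_c)/(d_t/d_c)² = 0.1766/1600 = 1.104×10^-4.
m_t − m_c = −2.5 log₁₀(1.104×10^-4) = 9.89.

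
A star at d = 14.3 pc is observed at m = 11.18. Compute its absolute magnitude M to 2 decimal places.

10.40

M = m − 5 log₁₀(d/10 pc) = 11.18 − 5 log₁₀(14.3/10)
  = 11.18 − 5 × 0.155 = 11.18 − 0.78 = 10.40.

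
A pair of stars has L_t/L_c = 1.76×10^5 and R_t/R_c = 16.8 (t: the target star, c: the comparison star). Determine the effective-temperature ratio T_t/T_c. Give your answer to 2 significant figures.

5.0

L ∝ R²T⁴ gives T ∝ (L/R²)^(1/4), so
T_t/T_c = (1.76×10^5 / 16.8²)^(1/4) = (623.6)^(1/4) = 4.997.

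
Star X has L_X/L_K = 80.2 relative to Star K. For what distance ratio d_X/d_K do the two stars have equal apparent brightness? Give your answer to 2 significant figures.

Equal flux requires L_X/d_X² = L_K/d_K², so d_X/d_K = √(L_X/L_K)
= √(80.2) = 8.955.

9.0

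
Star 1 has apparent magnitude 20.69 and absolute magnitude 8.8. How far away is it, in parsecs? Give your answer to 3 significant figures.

2.39×10^3 pc

m − M = 5 log₁₀(d/10 pc)
20.69 − (8.8) = 11.89 = 5 log₁₀(d/10)
d = 10 × 10^(11.89/5) = 10 × 10^2.378 = 2388 pc.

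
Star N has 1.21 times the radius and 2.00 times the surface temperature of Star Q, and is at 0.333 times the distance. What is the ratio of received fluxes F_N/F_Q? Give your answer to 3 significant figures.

211

L_N/L_Q = (R_N/R_Q)²(T_N/T_Q)⁴ = (1.21)² × (2.00)⁴ = 23.43.
F_N/F_Q = (L_N/L_Q)/(d_N/d_Q)² = 23.43 / (0.333)² = 211.3.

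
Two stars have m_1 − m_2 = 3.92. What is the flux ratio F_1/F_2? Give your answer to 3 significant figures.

0.0270

F_1/F_2 = 10^(−(m_1 − m_2)/2.5) = 10^(-3.92/2.5) = 10^-1.568 = 0.02704.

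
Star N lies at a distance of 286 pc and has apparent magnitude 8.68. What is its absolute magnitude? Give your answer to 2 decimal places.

1.40

M = m − 5 log₁₀(d/10 pc) = 8.68 − 5 log₁₀(286/10)
  = 8.68 − 5 × 1.456 = 8.68 − 7.28 = 1.40.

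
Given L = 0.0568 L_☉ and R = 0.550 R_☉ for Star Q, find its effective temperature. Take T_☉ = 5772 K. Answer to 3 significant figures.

3.80×10^3 K

T/T_☉ = (L/L_☉)^(1/4) / (R/R_☉)^(1/2)
T = 5772 × (0.0568)^(1/4) / √(0.550) = 5772 × 0.4882 / 0.7416 = 3800 K.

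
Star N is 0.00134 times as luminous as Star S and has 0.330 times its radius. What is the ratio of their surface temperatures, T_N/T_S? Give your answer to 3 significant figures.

0.333

L ∝ R²T⁴ gives T ∝ (L/R²)^(1/4), so
T_N/T_S = (0.00134 / 0.330²)^(1/4) = (0.01230)^(1/4) = 0.3331.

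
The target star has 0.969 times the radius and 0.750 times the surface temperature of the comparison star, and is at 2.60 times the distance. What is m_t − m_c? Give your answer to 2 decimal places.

3.39

L_t/L_c = (0.969)²(0.750)⁴ = 0.2971.
F_t/F_c = (L_t/L_c)/(d_t/d_c)² = 0.2971/6.760 = 0.04395.
m_t − m_c = −2.5 log₁₀(0.04395) = 3.39.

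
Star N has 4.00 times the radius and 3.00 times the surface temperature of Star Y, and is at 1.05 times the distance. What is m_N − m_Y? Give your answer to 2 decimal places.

L_N/L_Y = (4.00)²(3.00)⁴ = 1296.
F_N/F_Y = (L_N/L_Y)/(d_N/d_Y)² = 1296/1.103 = 1176.
m_N − m_Y = −2.5 log₁₀(1176) = -7.68.

-7.68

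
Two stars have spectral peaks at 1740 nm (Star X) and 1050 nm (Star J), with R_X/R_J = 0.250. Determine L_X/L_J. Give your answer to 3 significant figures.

0.00829

Wien's law gives T ∝ 1/λ_max, so T_X/T_J = λ_J/λ_X = 1050/1740 = 0.6034.
Then L ∝ R²T⁴ gives L_X/L_J = (0.250)² × (0.6034)⁴ = 0.06250 × 0.1326 = 0.008288.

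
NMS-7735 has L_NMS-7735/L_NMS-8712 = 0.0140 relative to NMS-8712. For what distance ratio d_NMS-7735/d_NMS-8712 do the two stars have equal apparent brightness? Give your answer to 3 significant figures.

Equal flux requires L_NMS-7735/d_NMS-7735² = L_NMS-8712/d_NMS-8712², so d_NMS-7735/d_NMS-8712 = √(L_NMS-7735/L_NMS-8712)
= √(0.0140) = 0.1183.

0.118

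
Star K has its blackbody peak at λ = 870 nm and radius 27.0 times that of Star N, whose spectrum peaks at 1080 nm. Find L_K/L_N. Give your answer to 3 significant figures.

1.73×10^3

Wien's law gives T ∝ 1/λ_max, so T_K/T_N = λ_N/λ_K = 1080/870 = 1.241.
Then L ∝ R²T⁴ gives L_K/L_N = (27.0)² × (1.241)⁴ = 729.0 × 2.375 = 1731.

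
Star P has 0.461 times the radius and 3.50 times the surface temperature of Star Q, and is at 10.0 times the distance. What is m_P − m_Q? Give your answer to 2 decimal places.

L_P/L_Q = (0.461)²(3.50)⁴ = 31.89.
F_P/F_Q = (L_P/L_Q)/(d_P/d_Q)² = 31.89/100.0 = 0.3189.
m_P − m_Q = −2.5 log₁₀(0.3189) = 1.24.

1.24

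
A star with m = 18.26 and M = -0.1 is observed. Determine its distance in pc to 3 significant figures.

4.70×10^4 pc

m − M = 5 log₁₀(d/10 pc)
18.26 − (-0.1) = 18.36 = 5 log₁₀(d/10)
d = 10 × 10^(18.36/5) = 10 × 10^3.672 = 4.699×10^4 pc.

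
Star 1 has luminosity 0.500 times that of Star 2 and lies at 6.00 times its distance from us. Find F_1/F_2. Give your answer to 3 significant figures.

0.0139

F = L/(4πd²), so F_1/F_2 = (L_1/L_2) / (d_1/d_2)²
= 0.500 / (6.00)² = 0.500 / 36.00 = 0.01389.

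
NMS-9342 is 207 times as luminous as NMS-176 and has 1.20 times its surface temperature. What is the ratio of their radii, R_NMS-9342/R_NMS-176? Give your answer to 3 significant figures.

L ∝ R²T⁴ gives R ∝ √L / T², so
R_NMS-9342/R_NMS-176 = √(207) / (1.20)² = 14.39 / 1.440 = 9.991.

9.99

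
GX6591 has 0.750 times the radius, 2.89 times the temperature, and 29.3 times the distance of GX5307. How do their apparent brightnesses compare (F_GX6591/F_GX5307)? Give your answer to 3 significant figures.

0.0457

L_GX6591/L_GX5307 = (R_GX6591/R_GX5307)²(T_GX6591/T_GX5307)⁴ = (0.750)² × (2.89)⁴ = 39.24.
F_GX6591/F_GX5307 = (L_GX6591/L_GX5307)/(d_GX6591/d_GX5307)² = 39.24 / (29.3)² = 0.04571.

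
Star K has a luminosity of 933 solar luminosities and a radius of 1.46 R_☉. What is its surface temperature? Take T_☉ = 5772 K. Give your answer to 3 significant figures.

T/T_☉ = (L/L_☉)^(1/4) / (R/R_☉)^(1/2)
T = 5772 × (933)^(1/4) / √(1.46) = 5772 × 5.527 / 1.208 = 2.640×10^4 K.

2.64×10^4 K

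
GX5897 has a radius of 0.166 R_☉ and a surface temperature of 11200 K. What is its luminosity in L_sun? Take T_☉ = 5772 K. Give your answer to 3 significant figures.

0.391 L_sun

L/L_☉ = (R/R_☉)² (T/T_☉)⁴ = (0.166)² × (11200/5772)⁴
       = 0.02756 × (1.940)⁴ = 0.02756 × 14.18 = 0.3906.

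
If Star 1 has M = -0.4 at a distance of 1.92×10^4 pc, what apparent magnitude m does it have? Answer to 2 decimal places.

m = M + 5 log₁₀(d/10 pc) = -0.4 + 5 log₁₀(1.92×10^4/10)
  = -0.4 + 5 × 3.283 = -0.4 + 16.42 = 16.02.

16.02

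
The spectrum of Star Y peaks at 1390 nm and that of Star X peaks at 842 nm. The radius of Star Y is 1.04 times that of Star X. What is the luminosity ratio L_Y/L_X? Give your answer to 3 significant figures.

0.146

Wien's law gives T ∝ 1/λ_max, so T_Y/T_X = λ_X/λ_Y = 842/1390 = 0.6058.
Then L ∝ R²T⁴ gives L_Y/L_X = (1.04)² × (0.6058)⁴ = 1.082 × 0.1346 = 0.1456.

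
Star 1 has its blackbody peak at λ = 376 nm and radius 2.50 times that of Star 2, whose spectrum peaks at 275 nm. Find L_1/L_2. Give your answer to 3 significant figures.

Wien's law gives T ∝ 1/λ_max, so T_1/T_2 = λ_2/λ_1 = 275/376 = 0.7314.
Then L ∝ R²T⁴ gives L_1/L_2 = (2.50)² × (0.7314)⁴ = 6.250 × 0.2861 = 1.788.

1.79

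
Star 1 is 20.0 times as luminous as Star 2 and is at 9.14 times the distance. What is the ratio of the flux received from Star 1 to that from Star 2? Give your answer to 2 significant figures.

F = L/(4πd²), so F_1/F_2 = (L_1/L_2) / (d_1/d_2)²
= 20.0 / (9.14)² = 20.0 / 83.54 = 0.2394.

0.24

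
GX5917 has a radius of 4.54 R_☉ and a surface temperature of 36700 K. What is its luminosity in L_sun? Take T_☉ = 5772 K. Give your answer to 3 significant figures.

L/L_☉ = (R/R_☉)² (T/T_☉)⁴ = (4.54)² × (36700/5772)⁴
       = 20.61 × (6.358)⁴ = 20.61 × 1634 = 3.369×10^4.

3.37×10^4 L_sun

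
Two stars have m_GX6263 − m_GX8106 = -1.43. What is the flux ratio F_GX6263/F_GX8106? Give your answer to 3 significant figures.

3.73

F_GX6263/F_GX8106 = 10^(−(m_GX6263 − m_GX8106)/2.5) = 10^(1.43/2.5) = 10^0.572 = 3.733.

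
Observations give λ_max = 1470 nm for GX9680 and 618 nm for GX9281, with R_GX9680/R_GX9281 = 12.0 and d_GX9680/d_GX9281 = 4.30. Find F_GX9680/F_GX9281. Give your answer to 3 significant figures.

0.243

Wien's law: T_GX9680/T_GX9281 = λ_GX9281/λ_GX9680 = 618/1470 = 0.4204.
L_GX9680/L_GX9281 = (R_GX9680/R_GX9281)²(T_GX9680/T_GX9281)⁴ = (12.0)²(0.4204)⁴ = 4.498.
F_GX9680/F_GX9281 = (L_GX9680/L_GX9281)/(d_GX9680/d_GX9281)² = 4.498/(4.30)² = 0.2433.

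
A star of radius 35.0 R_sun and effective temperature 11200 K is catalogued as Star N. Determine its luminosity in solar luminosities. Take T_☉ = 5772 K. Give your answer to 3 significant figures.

1.74×10^4 solar luminosities

L/L_☉ = (R/R_☉)² (T/T_☉)⁴ = (35.0)² × (11200/5772)⁴
       = 1225 × (1.940)⁴ = 1225 × 14.18 = 1.737×10^4.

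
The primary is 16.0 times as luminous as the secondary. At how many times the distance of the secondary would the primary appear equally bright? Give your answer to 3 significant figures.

Equal flux requires L_p/d_p² = L_s/d_s², so d_p/d_s = √(L_p/L_s)
= √(16.0) = 4.000.

4.00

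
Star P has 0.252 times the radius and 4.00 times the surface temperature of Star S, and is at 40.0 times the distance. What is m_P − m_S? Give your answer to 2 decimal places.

L_P/L_S = (0.252)²(4.00)⁴ = 16.26.
F_P/F_S = (L_P/L_S)/(d_P/d_S)² = 16.26/1600 = 0.01016.
m_P − m_S = −2.5 log₁₀(0.01016) = 4.98.

4.98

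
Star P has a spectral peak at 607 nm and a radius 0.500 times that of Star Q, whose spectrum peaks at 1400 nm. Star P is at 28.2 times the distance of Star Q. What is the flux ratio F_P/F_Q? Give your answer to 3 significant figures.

0.00890

Wien's law: T_P/T_Q = λ_Q/λ_P = 1400/607 = 2.306.
L_P/L_Q = (R_P/R_Q)²(T_P/T_Q)⁴ = (0.500)²(2.306)⁴ = 7.075.
F_P/F_Q = (L_P/L_Q)/(d_P/d_Q)² = 7.075/(28.2)² = 0.008896.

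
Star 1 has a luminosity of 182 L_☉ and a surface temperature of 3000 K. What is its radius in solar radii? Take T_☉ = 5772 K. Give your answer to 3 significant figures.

R/R_☉ = √(L/L_☉) / (T/T_☉)² = √(182) / (0.5198)²
       = 13.49 / 0.2701 = 49.94.

49.9 solar radii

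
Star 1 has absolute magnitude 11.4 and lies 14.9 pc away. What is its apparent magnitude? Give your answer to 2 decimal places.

12.27

m = M + 5 log₁₀(d/10 pc) = 11.4 + 5 log₁₀(14.9/10)
  = 11.4 + 5 × 0.173 = 11.4 + 0.87 = 12.27.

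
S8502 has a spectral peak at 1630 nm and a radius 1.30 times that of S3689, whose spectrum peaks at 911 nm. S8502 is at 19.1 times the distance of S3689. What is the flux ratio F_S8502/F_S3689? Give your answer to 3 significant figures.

4.52×10^-4

Wien's law: T_S8502/T_S3689 = λ_S3689/λ_S8502 = 911/1630 = 0.5589.
L_S8502/L_S3689 = (R_S8502/R_S3689)²(T_S8502/T_S3689)⁴ = (1.30)²(0.5589)⁴ = 0.1649.
F_S8502/F_S3689 = (L_S8502/L_S3689)/(d_S8502/d_S3689)² = 0.1649/(19.1)² = 4.520×10^-4.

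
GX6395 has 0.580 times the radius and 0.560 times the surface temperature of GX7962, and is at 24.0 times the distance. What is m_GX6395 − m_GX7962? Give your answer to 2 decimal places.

L_GX6395/L_GX7962 = (0.580)²(0.560)⁴ = 0.03308.
F_GX6395/F_GX7962 = (L_GX6395/L_GX7962)/(d_GX6395/d_GX7962)² = 0.03308/576.0 = 5.744×10^-5.
m_GX6395 − m_GX7962 = −2.5 log₁₀(5.744×10^-5) = 10.60.

10.60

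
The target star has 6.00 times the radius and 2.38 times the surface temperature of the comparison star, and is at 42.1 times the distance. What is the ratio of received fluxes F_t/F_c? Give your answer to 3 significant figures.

L_t/L_c = (R_t/R_c)²(T_t/T_c)⁴ = (6.00)² × (2.38)⁴ = 1155.
F_t/F_c = (L_t/L_c)/(d_t/d_c)² = 1155 / (42.1)² = 0.6517.

0.652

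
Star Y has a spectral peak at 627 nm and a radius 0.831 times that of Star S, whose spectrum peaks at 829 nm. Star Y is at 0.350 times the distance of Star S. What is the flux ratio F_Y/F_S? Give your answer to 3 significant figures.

17.2

Wien's law: T_Y/T_S = λ_S/λ_Y = 829/627 = 1.322.
L_Y/L_S = (R_Y/R_S)²(T_Y/T_S)⁴ = (0.831)²(1.322)⁴ = 2.110.
F_Y/F_S = (L_Y/L_S)/(d_Y/d_S)² = 2.110/(0.350)² = 17.23.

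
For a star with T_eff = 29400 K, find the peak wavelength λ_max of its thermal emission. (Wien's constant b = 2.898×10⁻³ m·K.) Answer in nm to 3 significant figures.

λ_max = b/T = 2.898×10⁻³ / 29400 = 9.86×10^-8 m = 98.57 nm.

98.6 nm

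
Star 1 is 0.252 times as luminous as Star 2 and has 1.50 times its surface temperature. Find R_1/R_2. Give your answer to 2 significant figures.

L ∝ R²T⁴ gives R ∝ √L / T², so
R_1/R_2 = √(0.252) / (1.50)² = 0.5020 / 2.250 = 0.2231.

0.22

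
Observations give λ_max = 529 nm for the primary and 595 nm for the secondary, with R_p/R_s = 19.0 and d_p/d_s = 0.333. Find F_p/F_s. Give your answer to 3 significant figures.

Wien's law: T_p/T_s = λ_s/λ_p = 595/529 = 1.125.
L_p/L_s = (R_p/R_s)²(T_p/T_s)⁴ = (19.0)²(1.125)⁴ = 577.8.
F_p/F_s = (L_p/L_s)/(d_p/d_s)² = 577.8/(0.333)² = 5210.

5.21×10^3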